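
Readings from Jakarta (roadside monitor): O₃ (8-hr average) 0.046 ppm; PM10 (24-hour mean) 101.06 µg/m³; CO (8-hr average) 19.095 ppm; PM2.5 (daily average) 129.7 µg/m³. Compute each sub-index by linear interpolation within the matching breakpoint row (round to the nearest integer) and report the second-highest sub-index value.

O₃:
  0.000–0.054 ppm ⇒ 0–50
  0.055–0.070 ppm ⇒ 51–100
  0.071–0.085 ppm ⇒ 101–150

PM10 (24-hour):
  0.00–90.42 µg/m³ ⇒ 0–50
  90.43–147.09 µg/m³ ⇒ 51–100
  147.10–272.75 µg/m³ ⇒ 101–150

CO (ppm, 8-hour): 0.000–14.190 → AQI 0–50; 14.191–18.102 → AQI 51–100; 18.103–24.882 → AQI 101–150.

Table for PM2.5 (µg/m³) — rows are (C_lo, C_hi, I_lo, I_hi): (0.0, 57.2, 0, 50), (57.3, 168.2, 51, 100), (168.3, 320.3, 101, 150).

O₃: 0.046 lies in 0.000–0.054, so I_lo=0, I_hi=50, C_lo=0.000, C_hi=0.054.
(50−0)/(0.054−0.000) × (0.046−0.000) + 0 = 50/0.054 × 0.046 + 0 ≈ 42.59 → 43.
PM10: 101.06 ∈ [90.43, 147.09] ↔ index [51, 100].
51 + (101.06−90.43)·(100−51)/(147.09−90.43) = 51 + 10.63·49/56.66 ≈ 60.19, so AQI = 60.
CO 19.095: bracket 18.103–24.882 → index 101–150; slope 49/6.779, offset 0.992.
AQI = 101 + 49/6.779·0.992 ≈ 108.17 ⇒ 108.
PM2.5: 129.7 lies in 57.3–168.2, so I_lo=51, I_hi=100, C_lo=57.3, C_hi=168.2.
(100−51)/(168.2−57.3) × (129.7−57.3) + 51 = 49/110.9 × 72.4 + 51 ≈ 82.99 → 83.
Sub-indices: O₃→43, PM10→60, CO→108, PM2.5→83. Ranked high→low: 108, 83, 60, 43. Second-highest sub-index = 83.

83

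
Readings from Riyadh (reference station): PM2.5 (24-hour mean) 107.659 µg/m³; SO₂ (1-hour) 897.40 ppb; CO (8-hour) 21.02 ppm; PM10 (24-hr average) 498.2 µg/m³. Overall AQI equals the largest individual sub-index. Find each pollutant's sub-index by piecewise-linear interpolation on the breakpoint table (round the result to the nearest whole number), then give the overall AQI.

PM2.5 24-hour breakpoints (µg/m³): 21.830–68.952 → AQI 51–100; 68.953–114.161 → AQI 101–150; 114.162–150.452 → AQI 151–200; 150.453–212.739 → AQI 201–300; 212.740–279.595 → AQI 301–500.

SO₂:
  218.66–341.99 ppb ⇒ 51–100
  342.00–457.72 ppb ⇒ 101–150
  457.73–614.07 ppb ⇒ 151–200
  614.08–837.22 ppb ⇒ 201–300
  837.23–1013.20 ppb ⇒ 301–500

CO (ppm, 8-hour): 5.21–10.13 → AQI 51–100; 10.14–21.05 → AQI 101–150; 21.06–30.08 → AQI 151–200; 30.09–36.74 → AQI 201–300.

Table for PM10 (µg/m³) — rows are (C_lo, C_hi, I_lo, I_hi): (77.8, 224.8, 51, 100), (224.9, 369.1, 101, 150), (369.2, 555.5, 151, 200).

369

PM2.5: row 68.953–114.161 (AQI 101–150). (150−101)·(107.659−68.953)/(114.161−68.953) + 101 = 49·38.706/45.208 + 101 ≈ 142.95 → 143.
SO₂ 897.40: bracket 837.23–1013.20 → index 301–500; slope 199/175.97, offset 60.17.
AQI = 301 + 199/175.97·60.17 ≈ 369.04 ⇒ 369.
CO: 21.02 ∈ [10.14, 21.05] ↔ index [101, 150].
101 + (21.02−10.14)·(150−101)/(21.05−10.14) = 101 + 10.88·49/10.91 ≈ 149.87, so AQI = 150.
PM10: row 369.2–555.5 (AQI 151–200). (200−151)·(498.2−369.2)/(555.5−369.2) + 151 = 49·129.0/186.3 + 151 ≈ 184.93 → 185.
Sub-indices: PM2.5→143, SO₂→369, CO→150, PM10→185. Overall AQI = max = 369; dominant pollutant is SO₂.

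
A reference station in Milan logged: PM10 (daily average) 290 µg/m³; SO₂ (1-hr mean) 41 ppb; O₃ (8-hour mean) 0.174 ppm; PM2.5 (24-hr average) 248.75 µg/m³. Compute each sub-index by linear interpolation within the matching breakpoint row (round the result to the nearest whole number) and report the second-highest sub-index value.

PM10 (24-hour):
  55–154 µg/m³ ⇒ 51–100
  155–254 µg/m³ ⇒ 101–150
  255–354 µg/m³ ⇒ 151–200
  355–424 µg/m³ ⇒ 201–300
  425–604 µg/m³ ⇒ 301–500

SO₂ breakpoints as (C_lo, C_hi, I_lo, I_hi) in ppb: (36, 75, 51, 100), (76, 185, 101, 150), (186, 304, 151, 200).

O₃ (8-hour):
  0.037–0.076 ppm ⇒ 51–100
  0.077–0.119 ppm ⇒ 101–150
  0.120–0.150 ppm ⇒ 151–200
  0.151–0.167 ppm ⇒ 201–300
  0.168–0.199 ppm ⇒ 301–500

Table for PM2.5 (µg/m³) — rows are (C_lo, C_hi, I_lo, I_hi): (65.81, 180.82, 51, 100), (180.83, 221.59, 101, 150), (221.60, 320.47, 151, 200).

168

PM10: 290 ∈ [255, 354] ↔ index [151, 200].
151 + (290−255)·(200−151)/(354−255) = 151 + 35·49/99 ≈ 168.32, so AQI = 168.
SO₂ 41: bracket 36–75 → index 51–100; slope 49/39, offset 5.
AQI = 51 + 49/39·5 ≈ 57.28 ⇒ 57.
O₃: row 0.168–0.199 (AQI 301–500). (500−301)·(0.174−0.168)/(0.199−0.168) + 301 = 199·0.006/0.031 + 301 ≈ 339.52 → 340.
PM2.5 248.75: bracket 221.60–320.47 → index 151–200; slope 49/98.87, offset 27.15.
AQI = 151 + 49/98.87·27.15 ≈ 164.46 ⇒ 164.
Sub-indices: PM10→168, SO₂→57, O₃→340, PM2.5→164. Ranked high→low: 340, 168, 164, 57. Second-highest sub-index = 168.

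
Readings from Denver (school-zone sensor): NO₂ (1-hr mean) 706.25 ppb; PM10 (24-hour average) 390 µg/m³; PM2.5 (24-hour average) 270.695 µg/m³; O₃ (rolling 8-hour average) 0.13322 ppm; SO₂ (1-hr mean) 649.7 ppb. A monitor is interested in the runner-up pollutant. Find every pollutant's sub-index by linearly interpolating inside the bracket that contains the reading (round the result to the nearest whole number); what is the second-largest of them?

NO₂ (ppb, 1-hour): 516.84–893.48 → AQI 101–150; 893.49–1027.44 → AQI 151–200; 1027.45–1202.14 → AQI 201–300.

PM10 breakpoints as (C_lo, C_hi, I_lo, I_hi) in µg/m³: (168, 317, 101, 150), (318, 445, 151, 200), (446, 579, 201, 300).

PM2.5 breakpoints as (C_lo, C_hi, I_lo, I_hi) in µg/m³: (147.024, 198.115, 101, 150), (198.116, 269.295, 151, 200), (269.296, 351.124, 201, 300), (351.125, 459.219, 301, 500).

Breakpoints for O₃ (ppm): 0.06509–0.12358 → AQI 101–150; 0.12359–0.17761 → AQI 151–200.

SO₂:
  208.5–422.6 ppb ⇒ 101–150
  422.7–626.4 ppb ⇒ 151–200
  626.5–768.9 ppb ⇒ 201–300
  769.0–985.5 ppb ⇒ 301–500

NO₂: 706.25 lies in 516.84–893.48, so I_lo=101, I_hi=150, C_lo=516.84, C_hi=893.48.
(150−101)/(893.48−516.84) × (706.25−516.84) + 101 = 49/376.64 × 189.41 + 101 ≈ 125.64 → 126.
PM10: row 318–445 (AQI 151–200). (200−151)·(390−318)/(445−318) + 151 = 49·72/127 + 151 ≈ 178.78 → 179.
PM2.5: 270.695 ∈ [269.296, 351.124] ↔ index [201, 300].
201 + (270.695−269.296)·(300−201)/(351.124−269.296) = 201 + 1.399·99/81.828 ≈ 202.69, so AQI = 203.
O₃ 0.13322: bracket 0.12359–0.17761 → index 151–200; slope 49/0.05402, offset 0.00963.
AQI = 151 + 49/0.05402·0.00963 ≈ 159.74 ⇒ 160.
SO₂: 649.7 lies in 626.5–768.9, so I_lo=201, I_hi=300, C_lo=626.5, C_hi=768.9.
(300−201)/(768.9−626.5) × (649.7−626.5) + 201 = 99/142.4 × 23.2 + 201 ≈ 217.13 → 217.
Sub-indices: NO₂→126, PM10→179, PM2.5→203, O₃→160, SO₂→217. Ranked high→low: 217, 203, 179, 160, 126. Second-highest sub-index = 203.

203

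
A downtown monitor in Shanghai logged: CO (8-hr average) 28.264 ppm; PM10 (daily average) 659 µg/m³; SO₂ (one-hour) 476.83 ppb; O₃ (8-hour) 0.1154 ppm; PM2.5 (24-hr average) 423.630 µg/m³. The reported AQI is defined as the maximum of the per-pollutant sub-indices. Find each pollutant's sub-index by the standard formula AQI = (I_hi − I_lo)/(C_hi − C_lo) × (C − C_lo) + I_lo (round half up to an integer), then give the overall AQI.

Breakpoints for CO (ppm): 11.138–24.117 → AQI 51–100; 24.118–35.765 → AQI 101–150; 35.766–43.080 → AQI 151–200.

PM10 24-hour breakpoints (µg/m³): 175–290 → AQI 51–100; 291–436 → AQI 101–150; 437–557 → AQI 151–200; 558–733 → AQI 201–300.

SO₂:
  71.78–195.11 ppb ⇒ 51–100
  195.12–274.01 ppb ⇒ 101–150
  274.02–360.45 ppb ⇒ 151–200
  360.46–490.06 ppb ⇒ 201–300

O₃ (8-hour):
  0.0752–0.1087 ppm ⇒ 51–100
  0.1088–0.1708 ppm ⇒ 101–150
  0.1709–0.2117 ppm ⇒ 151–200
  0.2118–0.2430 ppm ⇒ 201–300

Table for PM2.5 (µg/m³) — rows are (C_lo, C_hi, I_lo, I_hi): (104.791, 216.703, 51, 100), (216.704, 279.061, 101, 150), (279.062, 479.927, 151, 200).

CO: 28.264 ∈ [24.118, 35.765] ↔ index [101, 150].
101 + (28.264−24.118)·(150−101)/(35.765−24.118) = 101 + 4.146·49/11.647 ≈ 118.44, so AQI = 118.
PM10: 659 ∈ [558, 733] ↔ index [201, 300].
201 + (659−558)·(300−201)/(733−558) = 201 + 101·99/175 ≈ 258.14, so AQI = 258.
SO₂: row 360.46–490.06 (AQI 201–300). (300−201)·(476.83−360.46)/(490.06−360.46) + 201 = 99·116.37/129.60 + 201 ≈ 289.89 → 290.
O₃: 0.1154 lies in 0.1088–0.1708, so I_lo=101, I_hi=150, C_lo=0.1088, C_hi=0.1708.
(150−101)/(0.1708−0.1088) × (0.1154−0.1088) + 101 = 49/0.0620 × 0.0066 + 101 ≈ 106.22 → 106.
PM2.5 423.630: bracket 279.062–479.927 → index 151–200; slope 49/200.865, offset 144.568.
AQI = 151 + 49/200.865·144.568 ≈ 186.27 ⇒ 186.
Sub-indices: CO→118, PM10→258, SO₂→290, O₃→106, PM2.5→186. Overall AQI = max = 290; dominant pollutant is SO₂.
AQI 290: Very Unhealthy.

290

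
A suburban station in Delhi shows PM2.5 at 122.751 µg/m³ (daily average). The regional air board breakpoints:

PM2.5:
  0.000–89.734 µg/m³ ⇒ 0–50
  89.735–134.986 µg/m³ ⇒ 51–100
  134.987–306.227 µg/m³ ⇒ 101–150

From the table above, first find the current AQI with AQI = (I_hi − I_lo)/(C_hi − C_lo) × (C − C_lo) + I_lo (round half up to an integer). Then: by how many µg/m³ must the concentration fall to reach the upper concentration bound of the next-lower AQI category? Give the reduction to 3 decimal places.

33.017

PM2.5: row 89.735–134.986 (AQI 51–100). (100−51)·(122.751−89.735)/(134.986−89.735) + 51 = 49·33.016/45.251 + 51 ≈ 86.75 → 87.
Current AQI 87 is in the Moderate range (51–100). The next-lower category tops out at AQI 50, whose upper concentration bound is 89.734 µg/m³.
Reduction needed = 122.751 − 89.734 = 33.017 µg/m³.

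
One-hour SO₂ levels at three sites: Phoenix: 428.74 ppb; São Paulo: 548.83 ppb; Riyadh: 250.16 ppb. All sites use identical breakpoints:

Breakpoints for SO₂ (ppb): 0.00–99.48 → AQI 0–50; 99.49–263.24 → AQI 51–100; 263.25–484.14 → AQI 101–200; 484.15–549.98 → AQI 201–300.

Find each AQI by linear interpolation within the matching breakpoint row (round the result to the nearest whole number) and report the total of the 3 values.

569

Phoenix: row 263.25–484.14 (AQI 101–200). (200−101)·(428.74−263.25)/(484.14−263.25) + 101 = 99·165.49/220.89 + 101 ≈ 175.17 → 175.
São Paulo: 548.83 ∈ [484.15, 549.98] ↔ index [201, 300].
201 + (548.83−484.15)·(300−201)/(549.98−484.15) = 201 + 64.68·99/65.83 ≈ 298.27, so AQI = 298.
Riyadh 250.16: bracket 99.49–263.24 → index 51–100; slope 49/163.75, offset 150.67.
AQI = 51 + 49/163.75·150.67 ≈ 96.09 ⇒ 96.
AQIs: Phoenix=175, São Paulo=298, Riyadh=96. Sum = 175 + 298 + 96 = 569.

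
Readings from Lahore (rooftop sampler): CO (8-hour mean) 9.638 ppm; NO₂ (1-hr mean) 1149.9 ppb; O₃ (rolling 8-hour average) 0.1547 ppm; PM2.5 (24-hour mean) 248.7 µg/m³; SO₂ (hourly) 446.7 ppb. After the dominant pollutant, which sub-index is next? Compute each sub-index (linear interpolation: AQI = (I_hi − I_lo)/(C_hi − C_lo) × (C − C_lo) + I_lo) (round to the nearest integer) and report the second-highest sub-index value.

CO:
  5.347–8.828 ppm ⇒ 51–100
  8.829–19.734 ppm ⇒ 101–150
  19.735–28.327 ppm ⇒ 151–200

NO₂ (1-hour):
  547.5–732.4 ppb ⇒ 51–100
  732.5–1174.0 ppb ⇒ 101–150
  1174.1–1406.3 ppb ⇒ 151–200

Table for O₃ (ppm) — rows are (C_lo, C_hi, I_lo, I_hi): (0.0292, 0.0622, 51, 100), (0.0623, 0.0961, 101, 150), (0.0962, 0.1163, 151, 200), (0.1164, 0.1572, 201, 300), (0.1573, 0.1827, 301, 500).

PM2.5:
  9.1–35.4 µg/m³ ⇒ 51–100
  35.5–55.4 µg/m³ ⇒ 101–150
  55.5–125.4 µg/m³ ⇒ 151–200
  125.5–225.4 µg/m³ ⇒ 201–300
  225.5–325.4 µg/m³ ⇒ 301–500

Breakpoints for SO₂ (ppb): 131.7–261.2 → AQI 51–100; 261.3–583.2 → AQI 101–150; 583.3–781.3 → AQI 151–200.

294

CO 9.638: bracket 8.829–19.734 → index 101–150; slope 49/10.905, offset 0.809.
AQI = 101 + 49/10.905·0.809 ≈ 104.64 ⇒ 105.
NO₂: row 732.5–1174.0 (AQI 101–150). (150−101)·(1149.9−732.5)/(1174.0−732.5) + 101 = 49·417.4/441.5 + 101 ≈ 147.33 → 147.
O₃: 0.1547 lies in 0.1164–0.1572, so I_lo=201, I_hi=300, C_lo=0.1164, C_hi=0.1572.
(300−201)/(0.1572−0.1164) × (0.1547−0.1164) + 201 = 99/0.0408 × 0.0383 + 201 ≈ 293.93 → 294.
PM2.5 248.7: bracket 225.5–325.4 → index 301–500; slope 199/99.9, offset 23.2.
AQI = 301 + 199/99.9·23.2 ≈ 347.21 ⇒ 347.
SO₂: row 261.3–583.2 (AQI 101–150). (150−101)·(446.7−261.3)/(583.2−261.3) + 101 = 49·185.4/321.9 + 101 ≈ 129.22 → 129.
Sub-indices: CO→105, NO₂→147, O₃→294, PM2.5→347, SO₂→129. Ranked high→low: 347, 294, 147, 129, 105. Second-highest sub-index = 294.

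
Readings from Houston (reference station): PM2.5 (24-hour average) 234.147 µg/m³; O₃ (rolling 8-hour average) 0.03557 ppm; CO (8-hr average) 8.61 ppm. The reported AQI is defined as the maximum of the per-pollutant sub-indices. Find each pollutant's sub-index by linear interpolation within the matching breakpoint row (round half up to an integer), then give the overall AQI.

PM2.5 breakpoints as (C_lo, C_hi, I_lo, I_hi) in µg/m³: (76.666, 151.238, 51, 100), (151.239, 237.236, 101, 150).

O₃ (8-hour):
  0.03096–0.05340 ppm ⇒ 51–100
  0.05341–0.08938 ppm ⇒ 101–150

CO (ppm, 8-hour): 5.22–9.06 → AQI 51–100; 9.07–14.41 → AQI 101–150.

PM2.5 234.147: bracket 151.239–237.236 → index 101–150; slope 49/85.997, offset 82.908.
AQI = 101 + 49/85.997·82.908 ≈ 148.24 ⇒ 148.
O₃ 0.03557: bracket 0.03096–0.05340 → index 51–100; slope 49/0.02244, offset 0.00461.
AQI = 51 + 49/0.02244·0.00461 ≈ 61.07 ⇒ 61.
CO: 8.61 ∈ [5.22, 9.06] ↔ index [51, 100].
51 + (8.61−5.22)·(100−51)/(9.06−5.22) = 51 + 3.39·49/3.84 ≈ 94.26, so AQI = 94.
Sub-indices: PM2.5→148, O₃→61, CO→94. Overall AQI = max = 148; dominant pollutant is PM2.5.

148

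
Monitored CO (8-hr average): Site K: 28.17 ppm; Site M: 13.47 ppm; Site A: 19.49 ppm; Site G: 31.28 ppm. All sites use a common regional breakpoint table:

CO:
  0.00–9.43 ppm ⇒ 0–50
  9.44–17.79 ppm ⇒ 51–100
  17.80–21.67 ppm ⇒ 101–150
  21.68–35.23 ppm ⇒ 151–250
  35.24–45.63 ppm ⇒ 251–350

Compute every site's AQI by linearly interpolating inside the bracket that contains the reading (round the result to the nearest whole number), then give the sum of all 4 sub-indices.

Site K: row 21.68–35.23 (AQI 151–250). (250−151)·(28.17−21.68)/(35.23−21.68) + 151 = 99·6.49/13.55 + 151 ≈ 198.42 → 198.
Site M: 13.47 ∈ [9.44, 17.79] ↔ index [51, 100].
51 + (13.47−9.44)·(100−51)/(17.79−9.44) = 51 + 4.03·49/8.35 ≈ 74.65, so AQI = 75.
Site A 19.49: bracket 17.80–21.67 → index 101–150; slope 49/3.87, offset 1.69.
AQI = 101 + 49/3.87·1.69 ≈ 122.40 ⇒ 122.
Site G: 31.28 lies in 21.68–35.23, so I_lo=151, I_hi=250, C_lo=21.68, C_hi=35.23.
(250−151)/(35.23−21.68) × (31.28−21.68) + 151 = 99/13.55 × 9.60 + 151 ≈ 221.14 → 221.
AQIs: Site K=198, Site M=75, Site A=122, Site G=221. Sum = 198 + 75 + 122 + 221 = 616.

616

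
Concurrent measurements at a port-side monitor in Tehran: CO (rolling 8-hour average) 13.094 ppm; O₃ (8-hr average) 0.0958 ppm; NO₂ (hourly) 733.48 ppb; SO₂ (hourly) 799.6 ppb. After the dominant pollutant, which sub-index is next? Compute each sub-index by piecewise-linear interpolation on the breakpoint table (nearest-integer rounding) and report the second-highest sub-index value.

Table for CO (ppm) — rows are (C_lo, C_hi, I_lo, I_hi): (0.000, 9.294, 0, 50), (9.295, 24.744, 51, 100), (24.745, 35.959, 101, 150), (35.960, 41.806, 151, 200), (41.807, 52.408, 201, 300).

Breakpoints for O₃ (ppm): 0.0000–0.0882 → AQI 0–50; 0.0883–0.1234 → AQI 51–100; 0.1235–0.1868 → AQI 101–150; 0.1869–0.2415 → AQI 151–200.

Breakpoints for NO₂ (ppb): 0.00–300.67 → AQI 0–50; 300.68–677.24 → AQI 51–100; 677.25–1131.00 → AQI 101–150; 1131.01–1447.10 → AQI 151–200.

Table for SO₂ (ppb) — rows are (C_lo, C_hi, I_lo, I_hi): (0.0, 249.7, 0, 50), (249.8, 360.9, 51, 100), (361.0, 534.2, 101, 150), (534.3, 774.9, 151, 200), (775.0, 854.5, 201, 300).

CO: 13.094 ∈ [9.295, 24.744] ↔ index [51, 100].
51 + (13.094−9.295)·(100−51)/(24.744−9.295) = 51 + 3.799·49/15.449 ≈ 63.05, so AQI = 63.
O₃ 0.0958: bracket 0.0883–0.1234 → index 51–100; slope 49/0.0351, offset 0.0075.
AQI = 51 + 49/0.0351·0.0075 ≈ 61.47 ⇒ 61.
NO₂ 733.48: bracket 677.25–1131.00 → index 101–150; slope 49/453.75, offset 56.23.
AQI = 101 + 49/453.75·56.23 ≈ 107.07 ⇒ 107.
SO₂: 799.6 ∈ [775.0, 854.5] ↔ index [201, 300].
201 + (799.6−775.0)·(300−201)/(854.5−775.0) = 201 + 24.6·99/79.5 ≈ 231.63, so AQI = 232.
Sub-indices: CO→63, O₃→61, NO₂→107, SO₂→232. Ranked high→low: 232, 107, 63, 61. Second-highest sub-index = 107.

107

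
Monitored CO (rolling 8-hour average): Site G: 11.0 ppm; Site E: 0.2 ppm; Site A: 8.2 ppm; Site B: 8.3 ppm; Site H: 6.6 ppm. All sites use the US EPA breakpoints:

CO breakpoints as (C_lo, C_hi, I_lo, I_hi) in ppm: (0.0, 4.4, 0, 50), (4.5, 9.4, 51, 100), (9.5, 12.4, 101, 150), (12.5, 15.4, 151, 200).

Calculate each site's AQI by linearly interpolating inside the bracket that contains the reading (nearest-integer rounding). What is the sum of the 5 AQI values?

Site G: row 9.5–12.4 (AQI 101–150). (150−101)·(11.0−9.5)/(12.4−9.5) + 101 = 49·1.5/2.9 + 101 ≈ 126.34 → 126.
Site E: row 0.0–4.4 (AQI 0–50). (50−0)·(0.2−0.0)/(4.4−0.0) + 0 = 50·0.2/4.4 + 0 ≈ 2.27 → 2.
Site A: row 4.5–9.4 (AQI 51–100). (100−51)·(8.2−4.5)/(9.4−4.5) + 51 = 49·3.7/4.9 + 51 ≈ 88.00 → 88.
Site B 8.3: bracket 4.5–9.4 → index 51–100; slope 49/4.9, offset 3.8.
AQI = 51 + 49/4.9·3.8 ≈ 89.00 ⇒ 89.
Site H: 6.6 lies in 4.5–9.4, so I_lo=51, I_hi=100, C_lo=4.5, C_hi=9.4.
(100−51)/(9.4−4.5) × (6.6−4.5) + 51 = 49/4.9 × 2.1 + 51 ≈ 72.00 → 72.
AQIs: Site G=126, Site E=2, Site A=88, Site B=89, Site H=72. Sum = 126 + 2 + 88 + 89 + 72 = 377.

377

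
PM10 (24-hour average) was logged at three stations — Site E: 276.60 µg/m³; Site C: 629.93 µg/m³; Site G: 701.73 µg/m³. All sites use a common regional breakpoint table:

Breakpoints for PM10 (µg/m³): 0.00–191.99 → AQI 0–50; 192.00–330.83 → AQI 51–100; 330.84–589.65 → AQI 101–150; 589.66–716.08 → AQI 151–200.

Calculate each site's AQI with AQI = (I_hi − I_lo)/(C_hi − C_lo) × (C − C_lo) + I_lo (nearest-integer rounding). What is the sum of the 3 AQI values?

442

Site E: 276.60 ∈ [192.00, 330.83] ↔ index [51, 100].
51 + (276.60−192.00)·(100−51)/(330.83−192.00) = 51 + 84.60·49/138.83 ≈ 80.86, so AQI = 81.
Site C: 629.93 lies in 589.66–716.08, so I_lo=151, I_hi=200, C_lo=589.66, C_hi=716.08.
(200−151)/(716.08−589.66) × (629.93−589.66) + 151 = 49/126.42 × 40.27 + 151 ≈ 166.61 → 167.
Site G: 701.73 ∈ [589.66, 716.08] ↔ index [151, 200].
151 + (701.73−589.66)·(200−151)/(716.08−589.66) = 151 + 112.07·49/126.42 ≈ 194.44, so AQI = 194.
AQIs: Site E=81, Site C=167, Site G=194. Sum = 81 + 167 + 194 = 442.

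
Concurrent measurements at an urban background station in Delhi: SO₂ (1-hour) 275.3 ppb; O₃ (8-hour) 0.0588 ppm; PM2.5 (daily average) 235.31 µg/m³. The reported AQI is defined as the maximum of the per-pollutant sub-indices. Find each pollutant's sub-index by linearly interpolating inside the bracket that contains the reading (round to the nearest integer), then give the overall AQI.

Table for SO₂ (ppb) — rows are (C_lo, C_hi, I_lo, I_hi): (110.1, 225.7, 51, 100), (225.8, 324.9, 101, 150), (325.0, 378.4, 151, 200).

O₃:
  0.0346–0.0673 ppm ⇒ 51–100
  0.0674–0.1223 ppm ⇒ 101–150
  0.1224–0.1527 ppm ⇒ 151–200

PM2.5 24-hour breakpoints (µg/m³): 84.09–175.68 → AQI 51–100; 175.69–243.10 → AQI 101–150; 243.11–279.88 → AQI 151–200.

144

SO₂: 275.3 ∈ [225.8, 324.9] ↔ index [101, 150].
101 + (275.3−225.8)·(150−101)/(324.9−225.8) = 101 + 49.5·49/99.1 ≈ 125.48, so AQI = 125.
O₃ 0.0588: bracket 0.0346–0.0673 → index 51–100; slope 49/0.0327, offset 0.0242.
AQI = 51 + 49/0.0327·0.0242 ≈ 87.26 ⇒ 87.
PM2.5: row 175.69–243.10 (AQI 101–150). (150−101)·(235.31−175.69)/(243.10−175.69) + 101 = 49·59.62/67.41 + 101 ≈ 144.34 → 144.
Sub-indices: SO₂→125, O₃→87, PM2.5→144. Overall AQI = max = 144; dominant pollutant is PM2.5.
AQI 144: Unhealthy for Sensitive Groups.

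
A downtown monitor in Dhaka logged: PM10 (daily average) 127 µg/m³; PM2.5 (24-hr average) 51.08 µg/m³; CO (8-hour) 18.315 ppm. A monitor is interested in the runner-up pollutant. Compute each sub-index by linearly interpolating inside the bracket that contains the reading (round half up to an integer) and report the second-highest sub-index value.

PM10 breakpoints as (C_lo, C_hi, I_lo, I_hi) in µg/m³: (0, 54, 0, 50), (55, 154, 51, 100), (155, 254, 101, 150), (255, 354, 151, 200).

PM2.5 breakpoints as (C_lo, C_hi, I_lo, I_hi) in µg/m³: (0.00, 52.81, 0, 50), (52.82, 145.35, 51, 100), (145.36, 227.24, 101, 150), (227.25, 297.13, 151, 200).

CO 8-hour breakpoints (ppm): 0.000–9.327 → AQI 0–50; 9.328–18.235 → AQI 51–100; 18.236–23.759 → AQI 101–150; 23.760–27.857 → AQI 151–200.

PM10: row 55–154 (AQI 51–100). (100−51)·(127−55)/(154−55) + 51 = 49·72/99 + 51 ≈ 86.64 → 87.
PM2.5: 51.08 ∈ [0.00, 52.81] ↔ index [0, 50].
0 + (51.08−0.00)·(50−0)/(52.81−0.00) = 0 + 51.08·50/52.81 ≈ 48.36, so AQI = 48.
CO: row 18.236–23.759 (AQI 101–150). (150−101)·(18.315−18.236)/(23.759−18.236) + 101 = 49·0.079/5.523 + 101 ≈ 101.70 → 102.
Sub-indices: PM10→87, PM2.5→48, CO→102. Ranked high→low: 102, 87, 48. Second-highest sub-index = 87.

87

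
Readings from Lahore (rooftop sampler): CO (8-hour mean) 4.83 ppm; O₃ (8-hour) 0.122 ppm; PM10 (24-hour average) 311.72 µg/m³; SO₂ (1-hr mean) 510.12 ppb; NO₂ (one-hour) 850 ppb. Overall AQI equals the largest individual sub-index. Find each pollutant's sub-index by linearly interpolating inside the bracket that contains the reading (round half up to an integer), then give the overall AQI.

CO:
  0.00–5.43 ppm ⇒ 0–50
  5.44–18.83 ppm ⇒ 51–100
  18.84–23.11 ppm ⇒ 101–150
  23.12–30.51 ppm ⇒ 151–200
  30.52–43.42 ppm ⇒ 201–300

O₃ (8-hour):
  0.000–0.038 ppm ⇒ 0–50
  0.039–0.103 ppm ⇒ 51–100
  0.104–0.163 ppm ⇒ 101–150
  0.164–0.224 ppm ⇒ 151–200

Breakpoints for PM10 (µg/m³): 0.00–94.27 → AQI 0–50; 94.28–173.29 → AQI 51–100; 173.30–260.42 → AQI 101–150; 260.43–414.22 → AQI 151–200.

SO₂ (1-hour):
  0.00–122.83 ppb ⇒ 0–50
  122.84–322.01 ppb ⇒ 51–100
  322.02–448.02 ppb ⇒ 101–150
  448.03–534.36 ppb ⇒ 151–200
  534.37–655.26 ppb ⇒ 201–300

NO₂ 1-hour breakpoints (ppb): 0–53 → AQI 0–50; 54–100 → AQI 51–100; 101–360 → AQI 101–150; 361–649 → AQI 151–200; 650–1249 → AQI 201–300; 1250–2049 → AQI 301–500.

CO 4.83: bracket 0.00–5.43 → index 0–50; slope 50/5.43, offset 4.83.
AQI = 0 + 50/5.43·4.83 ≈ 44.48 ⇒ 44.
O₃: 0.122 lies in 0.104–0.163, so I_lo=101, I_hi=150, C_lo=0.104, C_hi=0.163.
(150−101)/(0.163−0.104) × (0.122−0.104) + 101 = 49/0.059 × 0.018 + 101 ≈ 115.95 → 116.
PM10: row 260.43–414.22 (AQI 151–200). (200−151)·(311.72−260.43)/(414.22−260.43) + 151 = 49·51.29/153.79 + 151 ≈ 167.34 → 167.
SO₂: row 448.03–534.36 (AQI 151–200). (200−151)·(510.12−448.03)/(534.36−448.03) + 151 = 49·62.09/86.33 + 151 ≈ 186.24 → 186.
NO₂: 850 ∈ [650, 1249] ↔ index [201, 300].
201 + (850−650)·(300−201)/(1249−650) = 201 + 200·99/599 ≈ 234.06, so AQI = 234.
Sub-indices: CO→44, O₃→116, PM10→167, SO₂→186, NO₂→234. Overall AQI = max = 234; dominant pollutant is NO₂.

234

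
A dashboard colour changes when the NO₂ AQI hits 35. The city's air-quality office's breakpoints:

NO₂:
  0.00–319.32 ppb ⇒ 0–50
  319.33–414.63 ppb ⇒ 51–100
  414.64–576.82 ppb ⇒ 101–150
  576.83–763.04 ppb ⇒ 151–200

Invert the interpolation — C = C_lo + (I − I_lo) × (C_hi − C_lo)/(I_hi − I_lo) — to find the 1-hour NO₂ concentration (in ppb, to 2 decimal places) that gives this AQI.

AQI 35 lies in the 0–50 band, which corresponds to 0.00–319.32 ppb.
C = 0.00 + (35−0)×(319.32−0.00)/(50−0) = 0.00 + 35×319.32/50 ≈ 223.5240 ppb → 223.52 ppb to 2 dp.

223.52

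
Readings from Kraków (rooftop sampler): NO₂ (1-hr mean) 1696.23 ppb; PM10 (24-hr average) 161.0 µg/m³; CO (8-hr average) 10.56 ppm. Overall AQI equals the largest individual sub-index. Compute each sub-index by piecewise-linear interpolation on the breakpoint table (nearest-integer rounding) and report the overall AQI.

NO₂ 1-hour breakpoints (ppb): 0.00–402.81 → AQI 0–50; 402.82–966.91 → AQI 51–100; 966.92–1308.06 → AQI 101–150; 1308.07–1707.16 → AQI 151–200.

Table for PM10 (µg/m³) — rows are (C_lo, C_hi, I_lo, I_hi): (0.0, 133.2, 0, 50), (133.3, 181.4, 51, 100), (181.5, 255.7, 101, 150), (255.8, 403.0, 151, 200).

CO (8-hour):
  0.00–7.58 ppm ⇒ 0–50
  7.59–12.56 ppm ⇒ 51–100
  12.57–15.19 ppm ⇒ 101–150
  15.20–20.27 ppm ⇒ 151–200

NO₂: 1696.23 lies in 1308.07–1707.16, so I_lo=151, I_hi=200, C_lo=1308.07, C_hi=1707.16.
(200−151)/(1707.16−1308.07) × (1696.23−1308.07) + 151 = 49/399.09 × 388.16 + 151 ≈ 198.66 → 199.
PM10: 161.0 ∈ [133.3, 181.4] ↔ index [51, 100].
51 + (161.0−133.3)·(100−51)/(181.4−133.3) = 51 + 27.7·49/48.1 ≈ 79.22, so AQI = 79.
CO: row 7.59–12.56 (AQI 51–100). (100−51)·(10.56−7.59)/(12.56−7.59) + 51 = 49·2.97/4.97 + 51 ≈ 80.28 → 80.
Sub-indices: NO₂→199, PM10→79, CO→80. Overall AQI = max = 199; dominant pollutant is NO₂.
AQI 199: Unhealthy.

199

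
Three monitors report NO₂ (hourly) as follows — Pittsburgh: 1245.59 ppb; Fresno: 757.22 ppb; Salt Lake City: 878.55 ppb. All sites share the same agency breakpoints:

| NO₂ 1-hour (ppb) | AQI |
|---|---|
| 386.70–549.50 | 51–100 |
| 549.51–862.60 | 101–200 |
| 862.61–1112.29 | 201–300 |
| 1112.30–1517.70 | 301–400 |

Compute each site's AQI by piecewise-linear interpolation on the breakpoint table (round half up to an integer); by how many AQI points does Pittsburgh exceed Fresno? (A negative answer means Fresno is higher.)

Pittsburgh: 1245.59 lies in 1112.30–1517.70, so I_lo=301, I_hi=400, C_lo=1112.30, C_hi=1517.70.
(400−301)/(1517.70−1112.30) × (1245.59−1112.30) + 301 = 99/405.40 × 133.29 + 301 ≈ 333.55 → 334.
Fresno: 757.22 lies in 549.51–862.60, so I_lo=101, I_hi=200, C_lo=549.51, C_hi=862.60.
(200−101)/(862.60−549.51) × (757.22−549.51) + 101 = 99/313.09 × 207.71 + 101 ≈ 166.68 → 167.
Salt Lake City: 878.55 ∈ [862.61, 1112.29] ↔ index [201, 300].
201 + (878.55−862.61)·(300−201)/(1112.29−862.61) = 201 + 15.94·99/249.68 ≈ 207.32, so AQI = 207.
AQIs: Pittsburgh=334, Fresno=167, Salt Lake City=207. Pittsburgh (334) − Fresno (167) = 167.

167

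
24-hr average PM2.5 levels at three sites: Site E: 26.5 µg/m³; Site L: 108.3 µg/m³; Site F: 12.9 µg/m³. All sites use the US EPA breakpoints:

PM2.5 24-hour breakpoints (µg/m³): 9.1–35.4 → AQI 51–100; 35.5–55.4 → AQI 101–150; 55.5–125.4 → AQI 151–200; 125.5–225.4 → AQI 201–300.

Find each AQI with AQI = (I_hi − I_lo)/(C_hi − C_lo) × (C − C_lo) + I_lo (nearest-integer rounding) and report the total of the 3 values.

329

Site E: 26.5 lies in 9.1–35.4, so I_lo=51, I_hi=100, C_lo=9.1, C_hi=35.4.
(100−51)/(35.4−9.1) × (26.5−9.1) + 51 = 49/26.3 × 17.4 + 51 ≈ 83.42 → 83.
Site L: 108.3 lies in 55.5–125.4, so I_lo=151, I_hi=200, C_lo=55.5, C_hi=125.4.
(200−151)/(125.4−55.5) × (108.3−55.5) + 151 = 49/69.9 × 52.8 + 151 ≈ 188.01 → 188.
Site F: 12.9 ∈ [9.1, 35.4] ↔ index [51, 100].
51 + (12.9−9.1)·(100−51)/(35.4−9.1) = 51 + 3.8·49/26.3 ≈ 58.08, so AQI = 58.
AQIs: Site E=83, Site L=188, Site F=58. Sum = 83 + 188 + 58 = 329.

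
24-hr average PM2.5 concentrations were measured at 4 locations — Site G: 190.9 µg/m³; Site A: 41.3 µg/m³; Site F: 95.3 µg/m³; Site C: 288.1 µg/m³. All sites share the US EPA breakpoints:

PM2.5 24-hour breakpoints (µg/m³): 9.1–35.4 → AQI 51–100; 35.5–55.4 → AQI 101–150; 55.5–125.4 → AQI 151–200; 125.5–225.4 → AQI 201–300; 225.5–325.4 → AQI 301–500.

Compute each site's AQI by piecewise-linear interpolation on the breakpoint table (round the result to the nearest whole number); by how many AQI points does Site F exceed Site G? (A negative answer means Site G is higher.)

-87

Site G 190.9: bracket 125.5–225.4 → index 201–300; slope 99/99.9, offset 65.4.
AQI = 201 + 99/99.9·65.4 ≈ 265.81 ⇒ 266.
Site A: 41.3 lies in 35.5–55.4, so I_lo=101, I_hi=150, C_lo=35.5, C_hi=55.4.
(150−101)/(55.4−35.5) × (41.3−35.5) + 101 = 49/19.9 × 5.8 + 101 ≈ 115.28 → 115.
Site F 95.3: bracket 55.5–125.4 → index 151–200; slope 49/69.9, offset 39.8.
AQI = 151 + 49/69.9·39.8 ≈ 178.90 ⇒ 179.
Site C 288.1: bracket 225.5–325.4 → index 301–500; slope 199/99.9, offset 62.6.
AQI = 301 + 199/99.9·62.6 ≈ 425.70 ⇒ 426.
AQIs: Site G=266, Site A=115, Site F=179, Site C=426. Site F (179) − Site G (266) = -87.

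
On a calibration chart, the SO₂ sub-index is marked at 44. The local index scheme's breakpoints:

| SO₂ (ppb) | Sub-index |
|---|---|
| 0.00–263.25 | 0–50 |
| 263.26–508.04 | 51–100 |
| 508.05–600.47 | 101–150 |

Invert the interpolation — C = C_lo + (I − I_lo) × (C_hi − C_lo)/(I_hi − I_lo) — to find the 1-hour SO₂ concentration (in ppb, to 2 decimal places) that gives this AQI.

AQI 44 lies in the 0–50 band, which corresponds to 0.00–263.25 ppb.
C = 0.00 + (44−0)×(263.25−0.00)/(50−0) = 0.00 + 44×263.25/50 ≈ 231.6600 ppb → 231.66 ppb to 2 dp.

231.66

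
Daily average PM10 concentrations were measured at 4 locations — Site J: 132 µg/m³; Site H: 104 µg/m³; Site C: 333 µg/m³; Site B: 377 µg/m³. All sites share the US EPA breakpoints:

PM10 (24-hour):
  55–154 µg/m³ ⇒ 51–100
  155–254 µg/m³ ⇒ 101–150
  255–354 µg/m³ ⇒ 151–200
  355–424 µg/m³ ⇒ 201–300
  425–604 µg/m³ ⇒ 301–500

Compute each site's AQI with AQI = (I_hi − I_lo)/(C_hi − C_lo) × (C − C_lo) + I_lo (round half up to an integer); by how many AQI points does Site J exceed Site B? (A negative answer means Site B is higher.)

-144

Site J: row 55–154 (AQI 51–100). (100−51)·(132−55)/(154−55) + 51 = 49·77/99 + 51 ≈ 89.11 → 89.
Site H: row 55–154 (AQI 51–100). (100−51)·(104−55)/(154−55) + 51 = 49·49/99 + 51 ≈ 75.25 → 75.
Site C: row 255–354 (AQI 151–200). (200−151)·(333−255)/(354−255) + 151 = 49·78/99 + 151 ≈ 189.61 → 190.
Site B: row 355–424 (AQI 201–300). (300−201)·(377−355)/(424−355) + 201 = 99·22/69 + 201 ≈ 232.57 → 233.
AQIs: Site J=89, Site H=75, Site C=190, Site B=233. Site J (89) − Site B (233) = -144.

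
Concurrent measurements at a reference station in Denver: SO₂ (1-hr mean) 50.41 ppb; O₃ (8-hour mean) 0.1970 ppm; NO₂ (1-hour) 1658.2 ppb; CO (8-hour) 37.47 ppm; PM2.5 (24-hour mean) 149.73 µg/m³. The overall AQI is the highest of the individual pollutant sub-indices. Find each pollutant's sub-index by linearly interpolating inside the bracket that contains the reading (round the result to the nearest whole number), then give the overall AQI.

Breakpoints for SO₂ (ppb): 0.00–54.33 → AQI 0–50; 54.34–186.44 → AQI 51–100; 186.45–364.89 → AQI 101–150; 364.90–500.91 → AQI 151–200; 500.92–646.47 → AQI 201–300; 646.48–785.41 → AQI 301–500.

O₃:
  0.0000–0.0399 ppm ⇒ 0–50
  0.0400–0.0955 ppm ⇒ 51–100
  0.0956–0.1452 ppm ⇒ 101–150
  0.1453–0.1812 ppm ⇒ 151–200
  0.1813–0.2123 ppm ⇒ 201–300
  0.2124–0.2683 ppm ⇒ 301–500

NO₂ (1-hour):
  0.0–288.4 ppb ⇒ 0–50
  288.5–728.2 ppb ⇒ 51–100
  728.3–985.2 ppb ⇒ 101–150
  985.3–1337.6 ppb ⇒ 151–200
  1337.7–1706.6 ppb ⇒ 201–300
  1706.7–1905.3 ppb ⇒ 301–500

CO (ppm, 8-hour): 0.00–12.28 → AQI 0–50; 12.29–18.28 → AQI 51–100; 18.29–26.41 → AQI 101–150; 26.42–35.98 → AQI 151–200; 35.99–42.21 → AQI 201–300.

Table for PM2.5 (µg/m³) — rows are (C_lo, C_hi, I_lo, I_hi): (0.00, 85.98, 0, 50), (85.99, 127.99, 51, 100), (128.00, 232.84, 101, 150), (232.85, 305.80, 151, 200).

287

SO₂: row 0.00–54.33 (AQI 0–50). (50−0)·(50.41−0.00)/(54.33−0.00) + 0 = 50·50.41/54.33 + 0 ≈ 46.39 → 46.
O₃: row 0.1813–0.2123 (AQI 201–300). (300−201)·(0.1970−0.1813)/(0.2123−0.1813) + 201 = 99·0.0157/0.0310 + 201 ≈ 251.14 → 251.
NO₂: row 1337.7–1706.6 (AQI 201–300). (300−201)·(1658.2−1337.7)/(1706.6−1337.7) + 201 = 99·320.5/368.9 + 201 ≈ 287.01 → 287.
CO: 37.47 ∈ [35.99, 42.21] ↔ index [201, 300].
201 + (37.47−35.99)·(300−201)/(42.21−35.99) = 201 + 1.48·99/6.22 ≈ 224.56, so AQI = 225.
PM2.5 149.73: bracket 128.00–232.84 → index 101–150; slope 49/104.84, offset 21.73.
AQI = 101 + 49/104.84·21.73 ≈ 111.16 ⇒ 111.
Sub-indices: SO₂→46, O₃→251, NO₂→287, CO→225, PM2.5→111. Overall AQI = max = 287; dominant pollutant is NO₂.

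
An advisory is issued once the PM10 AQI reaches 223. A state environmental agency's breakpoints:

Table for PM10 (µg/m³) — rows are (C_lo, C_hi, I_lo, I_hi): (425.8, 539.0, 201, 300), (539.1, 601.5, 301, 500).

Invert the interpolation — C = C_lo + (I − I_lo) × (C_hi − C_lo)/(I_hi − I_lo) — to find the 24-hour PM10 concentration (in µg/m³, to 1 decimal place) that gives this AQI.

AQI 223 lies in the 201–300 band, which corresponds to 425.8–539.0 µg/m³.
C = 425.8 + (223−201)×(539.0−425.8)/(300−201) = 425.8 + 22×113.2/99 ≈ 450.956 µg/m³ → 451.0 µg/m³ to 1 dp.

451.0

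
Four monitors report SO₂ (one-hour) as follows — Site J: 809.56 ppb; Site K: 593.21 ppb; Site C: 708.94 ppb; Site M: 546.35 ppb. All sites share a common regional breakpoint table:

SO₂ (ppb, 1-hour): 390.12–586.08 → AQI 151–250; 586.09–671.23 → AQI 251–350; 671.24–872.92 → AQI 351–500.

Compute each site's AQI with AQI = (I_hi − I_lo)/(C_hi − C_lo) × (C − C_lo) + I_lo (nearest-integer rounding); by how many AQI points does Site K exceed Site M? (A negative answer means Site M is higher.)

Site J: 809.56 ∈ [671.24, 872.92] ↔ index [351, 500].
351 + (809.56−671.24)·(500−351)/(872.92−671.24) = 351 + 138.32·149/201.68 ≈ 453.19, so AQI = 453.
Site K: 593.21 ∈ [586.09, 671.23] ↔ index [251, 350].
251 + (593.21−586.09)·(350−251)/(671.23−586.09) = 251 + 7.12·99/85.14 ≈ 259.28, so AQI = 259.
Site C 708.94: bracket 671.24–872.92 → index 351–500; slope 149/201.68, offset 37.70.
AQI = 351 + 149/201.68·37.70 ≈ 378.85 ⇒ 379.
Site M: row 390.12–586.08 (AQI 151–250). (250−151)·(546.35−390.12)/(586.08−390.12) + 151 = 99·156.23/195.96 + 151 ≈ 229.93 → 230.
AQIs: Site J=453, Site K=259, Site C=379, Site M=230. Site K (259) − Site M (230) = 29.

29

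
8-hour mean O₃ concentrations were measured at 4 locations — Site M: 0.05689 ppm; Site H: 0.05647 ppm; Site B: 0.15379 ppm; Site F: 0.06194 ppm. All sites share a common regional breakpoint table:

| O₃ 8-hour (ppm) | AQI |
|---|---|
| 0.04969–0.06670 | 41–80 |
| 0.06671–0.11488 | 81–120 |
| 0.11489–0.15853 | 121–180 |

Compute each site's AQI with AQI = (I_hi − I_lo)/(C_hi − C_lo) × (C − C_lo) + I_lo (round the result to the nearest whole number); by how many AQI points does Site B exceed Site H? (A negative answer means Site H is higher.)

117

Site M: 0.05689 ∈ [0.04969, 0.06670] ↔ index [41, 80].
41 + (0.05689−0.04969)·(80−41)/(0.06670−0.04969) = 41 + 0.00720·39/0.01701 ≈ 57.51, so AQI = 58.
Site H: row 0.04969–0.06670 (AQI 41–80). (80−41)·(0.05647−0.04969)/(0.06670−0.04969) + 41 = 39·0.00678/0.01701 + 41 ≈ 56.54 → 57.
Site B 0.15379: bracket 0.11489–0.15853 → index 121–180; slope 59/0.04364, offset 0.03890.
AQI = 121 + 59/0.04364·0.03890 ≈ 173.59 ⇒ 174.
Site F: 0.06194 lies in 0.04969–0.06670, so I_lo=41, I_hi=80, C_lo=0.04969, C_hi=0.06670.
(80−41)/(0.06670−0.04969) × (0.06194−0.04969) + 41 = 39/0.01701 × 0.01225 + 41 ≈ 69.09 → 69.
AQIs: Site M=58, Site H=57, Site B=174, Site F=69. Site B (174) − Site H (57) = 117.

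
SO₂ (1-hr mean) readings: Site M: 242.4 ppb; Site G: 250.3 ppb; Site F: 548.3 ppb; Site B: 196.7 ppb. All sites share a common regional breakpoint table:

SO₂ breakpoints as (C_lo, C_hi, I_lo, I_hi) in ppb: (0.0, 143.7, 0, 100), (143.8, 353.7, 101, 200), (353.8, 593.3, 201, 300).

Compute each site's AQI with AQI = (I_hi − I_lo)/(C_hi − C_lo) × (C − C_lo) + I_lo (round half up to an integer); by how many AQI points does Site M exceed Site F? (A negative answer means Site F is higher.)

Site M: row 143.8–353.7 (AQI 101–200). (200−101)·(242.4−143.8)/(353.7−143.8) + 101 = 99·98.6/209.9 + 101 ≈ 147.51 → 148.
Site G: row 143.8–353.7 (AQI 101–200). (200−101)·(250.3−143.8)/(353.7−143.8) + 101 = 99·106.5/209.9 + 101 ≈ 151.23 → 151.
Site F: 548.3 lies in 353.8–593.3, so I_lo=201, I_hi=300, C_lo=353.8, C_hi=593.3.
(300−201)/(593.3−353.8) × (548.3−353.8) + 201 = 99/239.5 × 194.5 + 201 ≈ 281.40 → 281.
Site B 196.7: bracket 143.8–353.7 → index 101–200; slope 99/209.9, offset 52.9.
AQI = 101 + 99/209.9·52.9 ≈ 125.95 ⇒ 126.
AQIs: Site M=148, Site G=151, Site F=281, Site B=126. Site M (148) − Site F (281) = -133.

-133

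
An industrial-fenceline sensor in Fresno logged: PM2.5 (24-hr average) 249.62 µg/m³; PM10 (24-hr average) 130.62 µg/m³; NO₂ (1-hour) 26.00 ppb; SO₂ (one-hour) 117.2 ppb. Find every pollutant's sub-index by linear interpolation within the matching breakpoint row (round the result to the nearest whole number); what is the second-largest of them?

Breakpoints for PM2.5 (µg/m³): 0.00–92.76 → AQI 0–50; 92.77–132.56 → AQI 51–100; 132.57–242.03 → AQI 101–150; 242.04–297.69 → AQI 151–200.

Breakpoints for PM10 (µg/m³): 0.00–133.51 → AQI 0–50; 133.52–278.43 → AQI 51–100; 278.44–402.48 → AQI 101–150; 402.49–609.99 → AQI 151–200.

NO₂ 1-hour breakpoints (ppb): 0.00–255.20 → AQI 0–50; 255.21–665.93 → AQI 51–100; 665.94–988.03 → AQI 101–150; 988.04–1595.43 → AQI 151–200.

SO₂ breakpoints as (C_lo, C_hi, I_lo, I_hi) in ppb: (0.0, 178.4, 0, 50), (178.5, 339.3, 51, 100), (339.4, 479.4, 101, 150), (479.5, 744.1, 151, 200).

PM2.5: 249.62 lies in 242.04–297.69, so I_lo=151, I_hi=200, C_lo=242.04, C_hi=297.69.
(200−151)/(297.69−242.04) × (249.62−242.04) + 151 = 49/55.65 × 7.58 + 151 ≈ 157.67 → 158.
PM10: 130.62 ∈ [0.00, 133.51] ↔ index [0, 50].
0 + (130.62−0.00)·(50−0)/(133.51−0.00) = 0 + 130.62·50/133.51 ≈ 48.92, so AQI = 49.
NO₂ 26.00: bracket 0.00–255.20 → index 0–50; slope 50/255.20, offset 26.00.
AQI = 0 + 50/255.20·26.00 ≈ 5.09 ⇒ 5.
SO₂: 117.2 ∈ [0.0, 178.4] ↔ index [0, 50].
0 + (117.2−0.0)·(50−0)/(178.4−0.0) = 0 + 117.2·50/178.4 ≈ 32.85, so AQI = 33.
Sub-indices: PM2.5→158, PM10→49, NO₂→5, SO₂→33. Ranked high→low: 158, 49, 33, 5. Second-highest sub-index = 49.

49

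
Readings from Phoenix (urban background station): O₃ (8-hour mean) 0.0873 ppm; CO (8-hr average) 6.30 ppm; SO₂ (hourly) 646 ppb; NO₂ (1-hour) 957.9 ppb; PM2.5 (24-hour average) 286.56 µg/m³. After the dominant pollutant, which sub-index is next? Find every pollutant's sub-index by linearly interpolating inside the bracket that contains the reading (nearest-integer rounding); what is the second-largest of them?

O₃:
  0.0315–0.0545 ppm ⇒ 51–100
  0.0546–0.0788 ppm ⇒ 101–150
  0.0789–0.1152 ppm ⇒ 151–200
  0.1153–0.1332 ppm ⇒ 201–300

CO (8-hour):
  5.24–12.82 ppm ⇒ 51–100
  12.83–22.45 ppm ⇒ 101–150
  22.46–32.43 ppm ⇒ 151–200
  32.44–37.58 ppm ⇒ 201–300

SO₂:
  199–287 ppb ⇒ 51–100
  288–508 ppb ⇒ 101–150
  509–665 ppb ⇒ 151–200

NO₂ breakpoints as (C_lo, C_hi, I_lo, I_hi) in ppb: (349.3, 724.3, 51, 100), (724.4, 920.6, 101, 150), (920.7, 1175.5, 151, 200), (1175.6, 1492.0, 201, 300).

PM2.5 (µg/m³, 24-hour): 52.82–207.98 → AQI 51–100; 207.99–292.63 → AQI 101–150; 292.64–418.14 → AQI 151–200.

O₃: 0.0873 ∈ [0.0789, 0.1152] ↔ index [151, 200].
151 + (0.0873−0.0789)·(200−151)/(0.1152−0.0789) = 151 + 0.0084·49/0.0363 ≈ 162.34, so AQI = 162.
CO: 6.30 ∈ [5.24, 12.82] ↔ index [51, 100].
51 + (6.30−5.24)·(100−51)/(12.82−5.24) = 51 + 1.06·49/7.58 ≈ 57.85, so AQI = 58.
SO₂: 646 ∈ [509, 665] ↔ index [151, 200].
151 + (646−509)·(200−151)/(665−509) = 151 + 137·49/156 ≈ 194.03, so AQI = 194.
NO₂: row 920.7–1175.5 (AQI 151–200). (200−151)·(957.9−920.7)/(1175.5−920.7) + 151 = 49·37.2/254.8 + 151 ≈ 158.15 → 158.
PM2.5: 286.56 ∈ [207.99, 292.63] ↔ index [101, 150].
101 + (286.56−207.99)·(150−101)/(292.63−207.99) = 101 + 78.57·49/84.64 ≈ 146.49, so AQI = 146.
Sub-indices: O₃→162, CO→58, SO₂→194, NO₂→158, PM2.5→146. Ranked high→low: 194, 162, 158, 146, 58. Second-highest sub-index = 162.

162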